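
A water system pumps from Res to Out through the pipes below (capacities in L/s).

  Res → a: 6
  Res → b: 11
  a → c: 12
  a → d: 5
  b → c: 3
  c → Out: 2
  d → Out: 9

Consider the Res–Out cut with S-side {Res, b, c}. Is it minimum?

No — its capacity is 8, but the minimum cut has capacity 7.

Given cut capacity: 6 + 2 = 8.
Augment Res→a→c→Out: bottleneck 2, flow now 2.
Augment Res→a→d→Out: bottleneck 4, flow now 6.
Augment Res→b→c→a→d→Out: bottleneck 1, flow now 7. (uses reverse residual edge)
No augmenting path remains; maximum flow = 7.
In the residual graph, reachable from Res: {Res, a, b, c}.
Min-cut edges: a→d (5), c→Out (2); capacity 5 + 2 = 7.
Cut capacity 8 exceeds the max flow 7, so it is not minimum.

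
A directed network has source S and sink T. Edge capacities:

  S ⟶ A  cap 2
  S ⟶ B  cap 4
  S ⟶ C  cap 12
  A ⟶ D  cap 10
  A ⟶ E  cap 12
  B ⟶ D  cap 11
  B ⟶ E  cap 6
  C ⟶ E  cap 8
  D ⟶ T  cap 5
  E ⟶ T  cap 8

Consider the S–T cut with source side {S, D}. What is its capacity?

Edges leaving {S, D}: S→A (2), S→B (4), S→C (12), D→T (5).
Cut capacity = 2 + 4 + 12 + 5 = 23.

23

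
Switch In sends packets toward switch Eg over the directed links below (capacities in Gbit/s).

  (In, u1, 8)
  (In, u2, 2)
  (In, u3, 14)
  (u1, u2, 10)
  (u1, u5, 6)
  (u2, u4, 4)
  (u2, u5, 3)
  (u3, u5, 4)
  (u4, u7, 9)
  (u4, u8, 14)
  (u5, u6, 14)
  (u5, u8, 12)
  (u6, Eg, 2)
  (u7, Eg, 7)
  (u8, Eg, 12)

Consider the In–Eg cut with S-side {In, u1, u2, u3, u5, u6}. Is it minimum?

Given cut capacity: 4 + 12 + 2 = 18.
Augment In→u1→u5→u6→Eg: bottleneck 2, flow now 2.
Augment In→u1→u5→u8→Eg: bottleneck 4, flow now 6.
Augment In→u2→u4→u7→Eg: bottleneck 2, flow now 8.
Augment In→u3→u5→u8→Eg: bottleneck 4, flow now 12.
Augment In→u1→u2→u4→u7→Eg: bottleneck 2, flow now 14.
No augmenting path remains; maximum flow = 14.
In the residual graph, reachable from In: {In, u3}.
Min-cut edges: In→u1 (8), In→u2 (2), u3→u5 (4); capacity 8 + 2 + 4 = 14.
Cut capacity 18 exceeds the max flow 14, so it is not minimum.

No — its capacity is 18, but the minimum cut has capacity 14.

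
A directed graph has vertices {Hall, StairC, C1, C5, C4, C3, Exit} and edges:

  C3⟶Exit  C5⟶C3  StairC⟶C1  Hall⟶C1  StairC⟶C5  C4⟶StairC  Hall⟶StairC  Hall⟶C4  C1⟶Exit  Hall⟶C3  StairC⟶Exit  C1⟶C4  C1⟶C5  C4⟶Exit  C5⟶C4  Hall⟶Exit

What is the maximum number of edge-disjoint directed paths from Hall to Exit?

5

Assign every edge capacity 1; by Menger, the answer equals the max flow.
Path Hall→Exit (+1); total 1.
Path Hall→StairC→Exit (+1); total 2.
Path Hall→C1→Exit (+1); total 3.
Path Hall→C4→Exit (+1); total 4.
Path Hall→C3→Exit (+1); total 5.
No residual Hall→Exit path; max flow = 5.
Certifying cut of size 5: {Hall→C1, Hall→C3, Hall→C4, Hall→Exit, Hall→StairC}.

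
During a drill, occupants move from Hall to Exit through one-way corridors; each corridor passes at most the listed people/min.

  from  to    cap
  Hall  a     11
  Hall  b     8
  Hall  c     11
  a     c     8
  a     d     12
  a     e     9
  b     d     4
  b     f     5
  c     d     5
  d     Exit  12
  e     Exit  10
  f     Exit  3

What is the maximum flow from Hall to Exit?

23

Augment Hall→a→d→Exit: bottleneck 11, flow now 11.
Augment Hall→b→d→Exit: bottleneck 1, flow now 12.
Augment Hall→b→f→Exit: bottleneck 3, flow now 15.
Augment Hall→b→d→a→e→Exit: bottleneck 3, flow now 18. (uses reverse residual edge)
Augment Hall→c→d→a→e→Exit: bottleneck 5, flow now 23. (uses reverse residual edge)
No augmenting path remains; maximum flow = 23.
In the residual graph, reachable from Hall: {Hall, b, c, f}.
Min-cut edges: Hall→a (11), b→d (4), c→d (5), f→Exit (3); capacity 11 + 4 + 5 + 3 = 23.
This cut is saturated, so no flow can exceed 23.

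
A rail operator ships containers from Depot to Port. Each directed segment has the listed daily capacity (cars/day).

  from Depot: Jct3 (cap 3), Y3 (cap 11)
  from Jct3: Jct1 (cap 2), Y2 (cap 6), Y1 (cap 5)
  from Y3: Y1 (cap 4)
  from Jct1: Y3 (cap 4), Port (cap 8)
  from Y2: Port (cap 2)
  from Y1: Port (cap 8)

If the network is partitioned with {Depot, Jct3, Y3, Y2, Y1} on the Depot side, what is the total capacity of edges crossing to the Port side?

Edges leaving {Depot, Jct3, Y3, Y2, Y1}: Jct3→Jct1 (2), Y2→Port (2), Y1→Port (8).
Cut capacity = 2 + 2 + 8 = 12.

12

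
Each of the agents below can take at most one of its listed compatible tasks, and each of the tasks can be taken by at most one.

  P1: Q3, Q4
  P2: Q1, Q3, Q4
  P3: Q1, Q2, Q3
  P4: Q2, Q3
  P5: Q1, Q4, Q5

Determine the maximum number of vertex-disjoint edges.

Unit-capacity flow: source→left, listed edges, right→sink; max matching = max flow.
Augmenting path P1→Q3 (+1); matched 1.
Augmenting path P2→Q1 (+1); matched 2.
Augmenting path P3→Q2 (+1); matched 3.
Augmenting path P5→Q4 (+1); matched 4.
Augmenting path P4→Q3→P1→Q4→P5→Q5 (+1); matched 5.
No augmenting path remains; maximum matching = 5.
König certificate: {P1, P2, P3, P4, P5} is a vertex cover of size 5 (every listed pair touches it), so no matching can be larger.

5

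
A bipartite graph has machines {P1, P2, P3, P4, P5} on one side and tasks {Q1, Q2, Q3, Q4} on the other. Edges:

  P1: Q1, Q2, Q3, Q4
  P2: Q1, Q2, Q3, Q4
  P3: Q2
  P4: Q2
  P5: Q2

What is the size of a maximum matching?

Unit-capacity flow: source→left, listed edges, right→sink; max matching = max flow.
Augmenting path P1→Q1 (+1); matched 1.
Augmenting path P2→Q2 (+1); matched 2.
Augmenting path P3→Q2→P2→Q3 (+1); matched 3.
No augmenting path remains; maximum matching = 3.
König certificate: {P1, P2, Q2} is a vertex cover of size 3 (every listed pair touches it), so no matching can be larger.

3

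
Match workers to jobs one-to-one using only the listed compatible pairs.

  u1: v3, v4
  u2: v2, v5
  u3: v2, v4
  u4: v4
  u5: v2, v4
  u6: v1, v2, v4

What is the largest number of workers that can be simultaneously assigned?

5

Unit-capacity flow: source→left, listed edges, right→sink; max matching = max flow.
Augmenting path u1→v3 (+1); matched 1.
Augmenting path u2→v2 (+1); matched 2.
Augmenting path u3→v4 (+1); matched 3.
Augmenting path u6→v1 (+1); matched 4.
Augmenting path u5→v2→u2→v5 (+1); matched 5.
No augmenting path remains; maximum matching = 5.
König certificate: {u1, u2, u6, v2, v4} is a vertex cover of size 5 (every listed pair touches it), so no matching can be larger.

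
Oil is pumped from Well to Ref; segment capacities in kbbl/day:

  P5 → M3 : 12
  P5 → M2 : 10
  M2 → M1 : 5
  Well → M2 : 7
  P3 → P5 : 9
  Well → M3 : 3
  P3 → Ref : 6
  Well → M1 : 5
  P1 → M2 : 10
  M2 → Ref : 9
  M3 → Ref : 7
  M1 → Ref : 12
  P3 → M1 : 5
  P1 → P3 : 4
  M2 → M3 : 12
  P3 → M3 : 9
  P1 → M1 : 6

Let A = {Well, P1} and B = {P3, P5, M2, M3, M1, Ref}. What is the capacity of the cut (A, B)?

Edges leaving {Well, P1}: Well→M2 (7), Well→M3 (3), Well→M1 (5), P1→P3 (4), P1→M2 (10), P1→M1 (6).
Cut capacity = 7 + 3 + 5 + 4 + 10 + 6 = 35.

35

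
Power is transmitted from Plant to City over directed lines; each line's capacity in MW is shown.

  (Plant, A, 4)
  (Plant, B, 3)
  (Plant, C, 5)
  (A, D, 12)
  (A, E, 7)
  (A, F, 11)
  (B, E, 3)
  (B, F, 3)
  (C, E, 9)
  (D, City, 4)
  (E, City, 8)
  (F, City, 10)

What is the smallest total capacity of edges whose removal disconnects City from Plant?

12

Augment Plant→A→D→City: bottleneck 4, flow now 4.
Augment Plant→B→E→City: bottleneck 3, flow now 7.
Augment Plant→C→E→City: bottleneck 5, flow now 12.
No augmenting path remains; maximum flow = 12.
By max-flow min-cut, the minimum cut capacity equals the max flow.
In the residual graph, reachable from Plant: {Plant}.
Min-cut edges: Plant→A (4), Plant→B (3), Plant→C (5); capacity 4 + 3 + 5 = 12.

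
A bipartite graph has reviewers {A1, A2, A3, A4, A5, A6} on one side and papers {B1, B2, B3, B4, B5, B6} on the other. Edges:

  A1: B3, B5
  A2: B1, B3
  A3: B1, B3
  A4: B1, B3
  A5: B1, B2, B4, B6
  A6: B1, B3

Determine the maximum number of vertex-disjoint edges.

Unit-capacity flow: source→left, listed edges, right→sink; max matching = max flow.
Augmenting path A1→B3 (+1); matched 1.
Augmenting path A2→B1 (+1); matched 2.
Augmenting path A5→B2 (+1); matched 3.
Augmenting path A3→B3→A1→B5 (+1); matched 4.
No augmenting path remains; maximum matching = 4.
König certificate: {A1, A5, B1, B3} is a vertex cover of size 4 (every listed pair touches it), so no matching can be larger.

4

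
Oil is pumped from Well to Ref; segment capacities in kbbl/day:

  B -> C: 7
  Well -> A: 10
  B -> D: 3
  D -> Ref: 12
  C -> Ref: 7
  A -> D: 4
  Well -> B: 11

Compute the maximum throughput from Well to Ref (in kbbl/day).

14

Augment Well→A→D→Ref: bottleneck 4, flow now 4.
Augment Well→B→C→Ref: bottleneck 7, flow now 11.
Augment Well→B→D→Ref: bottleneck 3, flow now 14.
No augmenting path remains; maximum flow = 14.
In the residual graph, reachable from Well: {Well, A, B}.
Min-cut edges: A→D (4), B→C (7), B→D (3); capacity 4 + 7 + 3 = 14.
This cut is saturated, so no flow can exceed 14.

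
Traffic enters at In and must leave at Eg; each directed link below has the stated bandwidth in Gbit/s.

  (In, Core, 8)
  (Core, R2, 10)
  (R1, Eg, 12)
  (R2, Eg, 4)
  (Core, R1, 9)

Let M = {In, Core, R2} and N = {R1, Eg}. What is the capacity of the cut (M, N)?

13

Edges leaving {In, Core, R2}: Core→R1 (9), R2→Eg (4).
Cut capacity = 9 + 4 = 13.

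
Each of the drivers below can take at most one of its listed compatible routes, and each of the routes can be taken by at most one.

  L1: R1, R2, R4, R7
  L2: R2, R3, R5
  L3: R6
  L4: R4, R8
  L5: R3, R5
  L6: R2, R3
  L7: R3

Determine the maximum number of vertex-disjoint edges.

6

Unit-capacity flow: source→left, listed edges, right→sink; max matching = max flow.
Augmenting path L1→R1 (+1); matched 1.
Augmenting path L2→R2 (+1); matched 2.
Augmenting path L3→R6 (+1); matched 3.
Augmenting path L4→R4 (+1); matched 4.
Augmenting path L5→R3 (+1); matched 5.
Augmenting path L6→R2→L2→R5 (+1); matched 6.
No augmenting path remains; maximum matching = 6.
König certificate: {L1, L3, L4, R2, R3, R5} is a vertex cover of size 6 (every listed pair touches it), so no matching can be larger.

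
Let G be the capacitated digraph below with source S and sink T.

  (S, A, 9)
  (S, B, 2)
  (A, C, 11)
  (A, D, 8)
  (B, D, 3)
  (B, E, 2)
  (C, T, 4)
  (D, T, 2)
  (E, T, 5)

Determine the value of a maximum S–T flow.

8

Augment S→A→C→T: bottleneck 4, flow now 4.
Augment S→A→D→T: bottleneck 2, flow now 6.
Augment S→B→E→T: bottleneck 2, flow now 8.
No augmenting path remains; maximum flow = 8.
In the residual graph, reachable from S: {S, A, C, D}.
Min-cut edges: S→B (2), C→T (4), D→T (2); capacity 2 + 4 + 2 = 8.
This cut is saturated, so no flow can exceed 8.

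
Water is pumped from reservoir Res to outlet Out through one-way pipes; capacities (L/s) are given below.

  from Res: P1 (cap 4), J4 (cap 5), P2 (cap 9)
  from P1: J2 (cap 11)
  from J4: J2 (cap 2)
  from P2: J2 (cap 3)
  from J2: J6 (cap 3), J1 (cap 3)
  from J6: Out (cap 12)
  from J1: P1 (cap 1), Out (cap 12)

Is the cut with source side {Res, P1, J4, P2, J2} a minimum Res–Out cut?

Yes — it is a minimum cut (capacity 6).

Given cut capacity: 3 + 3 = 6.
Augment Res→P1→J2→J6→Out: bottleneck 3, flow now 3.
Augment Res→P1→J2→J1→Out: bottleneck 1, flow now 4.
Augment Res→J4→J2→J1→Out: bottleneck 2, flow now 6.
No augmenting path remains; maximum flow = 6.
Cut capacity 6 equals the max flow, so it is a minimum cut.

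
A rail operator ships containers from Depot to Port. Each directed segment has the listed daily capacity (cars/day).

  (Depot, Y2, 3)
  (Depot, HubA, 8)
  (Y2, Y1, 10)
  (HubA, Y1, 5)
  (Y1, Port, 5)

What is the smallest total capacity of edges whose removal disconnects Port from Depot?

5

Augment Depot→Y2→Y1→Port: bottleneck 3, flow now 3.
Augment Depot→HubA→Y1→Port: bottleneck 2, flow now 5.
No augmenting path remains; maximum flow = 5.
By max-flow min-cut, the minimum cut capacity equals the max flow.
In the residual graph, reachable from Depot: {Depot, Y2, HubA, Y1}.
Min-cut edges: Y1→Port (5); capacity 5 = 5.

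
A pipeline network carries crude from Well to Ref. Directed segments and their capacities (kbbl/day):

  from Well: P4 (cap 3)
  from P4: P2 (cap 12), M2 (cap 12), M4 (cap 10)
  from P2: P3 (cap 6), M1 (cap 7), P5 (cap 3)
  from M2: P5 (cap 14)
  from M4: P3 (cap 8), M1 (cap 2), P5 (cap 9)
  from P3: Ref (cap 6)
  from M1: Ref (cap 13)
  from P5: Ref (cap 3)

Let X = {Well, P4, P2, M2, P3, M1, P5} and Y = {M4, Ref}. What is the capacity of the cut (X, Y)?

Edges leaving {Well, P4, P2, M2, P3, M1, P5}: P4→M4 (10), P3→Ref (6), M1→Ref (13), P5→Ref (3).
Cut capacity = 10 + 6 + 13 + 3 = 32.

32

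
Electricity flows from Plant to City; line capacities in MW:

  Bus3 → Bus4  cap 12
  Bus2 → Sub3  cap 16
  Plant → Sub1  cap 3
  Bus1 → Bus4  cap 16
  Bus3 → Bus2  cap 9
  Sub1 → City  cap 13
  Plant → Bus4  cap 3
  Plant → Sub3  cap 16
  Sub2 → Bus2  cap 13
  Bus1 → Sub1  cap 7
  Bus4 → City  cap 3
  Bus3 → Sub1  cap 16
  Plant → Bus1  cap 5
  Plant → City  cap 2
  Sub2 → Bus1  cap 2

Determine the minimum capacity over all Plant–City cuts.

Augment Plant→City: bottleneck 2, flow now 2.
Augment Plant→Sub1→City: bottleneck 3, flow now 5.
Augment Plant→Bus4→City: bottleneck 3, flow now 8.
Augment Plant→Bus1→Sub1→City: bottleneck 5, flow now 13.
No augmenting path remains; maximum flow = 13.
By max-flow min-cut, the minimum cut capacity equals the max flow.
In the residual graph, reachable from Plant: {Plant, Sub3}.
Min-cut edges: Plant→Bus1 (5), Plant→Sub1 (3), Plant→Bus4 (3), Plant→City (2); capacity 5 + 3 + 3 + 2 = 13.

13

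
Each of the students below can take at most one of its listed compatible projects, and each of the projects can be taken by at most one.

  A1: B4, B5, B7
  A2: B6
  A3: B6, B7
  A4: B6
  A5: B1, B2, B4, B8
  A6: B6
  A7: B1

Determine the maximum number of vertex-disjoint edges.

5

Unit-capacity flow: source→left, listed edges, right→sink; max matching = max flow.
Augmenting path A1→B4 (+1); matched 1.
Augmenting path A2→B6 (+1); matched 2.
Augmenting path A3→B7 (+1); matched 3.
Augmenting path A5→B1 (+1); matched 4.
Augmenting path A7→B1→A5→B2 (+1); matched 5.
No augmenting path remains; maximum matching = 5.
König certificate: {A1, A3, A5, A7, B6} is a vertex cover of size 5 (every listed pair touches it), so no matching can be larger.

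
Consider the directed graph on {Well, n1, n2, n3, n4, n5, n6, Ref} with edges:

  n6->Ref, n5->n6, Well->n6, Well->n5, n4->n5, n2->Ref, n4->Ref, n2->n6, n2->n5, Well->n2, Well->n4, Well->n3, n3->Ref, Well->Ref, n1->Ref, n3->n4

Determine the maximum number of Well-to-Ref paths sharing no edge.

5

Assign every edge capacity 1; by Menger, the answer equals the max flow.
Path Well→Ref (+1); total 1.
Path Well→n2→Ref (+1); total 2.
Path Well→n3→Ref (+1); total 3.
Path Well→n4→Ref (+1); total 4.
Path Well→n6→Ref (+1); total 5.
No residual Well→Ref path; max flow = 5.
Certifying cut of size 5: {Well→Ref, Well→n2, Well→n3, Well→n4, n6→Ref}.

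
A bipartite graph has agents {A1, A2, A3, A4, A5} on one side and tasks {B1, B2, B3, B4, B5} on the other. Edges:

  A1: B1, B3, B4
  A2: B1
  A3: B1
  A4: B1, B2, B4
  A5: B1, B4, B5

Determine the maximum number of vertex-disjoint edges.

4

Unit-capacity flow: source→left, listed edges, right→sink; max matching = max flow.
Augmenting path A1→B1 (+1); matched 1.
Augmenting path A4→B2 (+1); matched 2.
Augmenting path A5→B4 (+1); matched 3.
Augmenting path A2→B1→A1→B3 (+1); matched 4.
No augmenting path remains; maximum matching = 4.
König certificate: {A1, A4, A5, B1} is a vertex cover of size 4 (every listed pair touches it), so no matching can be larger.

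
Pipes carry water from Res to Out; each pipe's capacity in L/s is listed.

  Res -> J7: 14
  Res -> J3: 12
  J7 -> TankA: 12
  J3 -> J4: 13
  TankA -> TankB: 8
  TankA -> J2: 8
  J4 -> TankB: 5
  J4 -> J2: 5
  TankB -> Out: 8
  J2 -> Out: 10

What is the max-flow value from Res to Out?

18

Augment Res→J7→TankA→TankB→Out: bottleneck 8, flow now 8.
Augment Res→J7→TankA→J2→Out: bottleneck 4, flow now 12.
Augment Res→J3→J4→J2→Out: bottleneck 5, flow now 17.
Augment Res→J3→J4→TankB→TankA→J2→Out: bottleneck 1, flow now 18. (uses reverse residual edge)
No augmenting path remains; maximum flow = 18.
In the residual graph, reachable from Res: {Res, J7, J3, TankA, J4, TankB, J2}.
Min-cut edges: TankB→Out (8), J2→Out (10); capacity 8 + 10 = 18.
This cut is saturated, so no flow can exceed 18.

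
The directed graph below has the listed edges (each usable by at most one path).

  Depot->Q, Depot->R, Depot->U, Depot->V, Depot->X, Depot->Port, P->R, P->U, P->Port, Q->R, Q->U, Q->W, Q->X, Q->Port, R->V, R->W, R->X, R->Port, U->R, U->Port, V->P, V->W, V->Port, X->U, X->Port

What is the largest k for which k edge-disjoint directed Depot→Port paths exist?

Assign every edge capacity 1; by Menger, the answer equals the max flow.
Path Depot→Port (+1); total 1.
Path Depot→Q→Port (+1); total 2.
Path Depot→R→Port (+1); total 3.
Path Depot→U→Port (+1); total 4.
Path Depot→V→Port (+1); total 5.
Path Depot→X→Port (+1); total 6.
No residual Depot→Port path; max flow = 6.
Certifying cut of size 6: {Depot→Port, Depot→Q, Depot→R, Depot→U, Depot→V, Depot→X}.

6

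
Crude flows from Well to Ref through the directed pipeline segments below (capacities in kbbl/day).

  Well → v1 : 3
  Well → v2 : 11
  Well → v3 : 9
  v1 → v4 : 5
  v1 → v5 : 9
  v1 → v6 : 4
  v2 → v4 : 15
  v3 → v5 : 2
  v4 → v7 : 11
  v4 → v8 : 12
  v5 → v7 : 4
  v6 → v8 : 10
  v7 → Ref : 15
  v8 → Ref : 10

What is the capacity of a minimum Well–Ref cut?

Augment Well→v1→v4→v7→Ref: bottleneck 3, flow now 3.
Augment Well→v2→v4→v7→Ref: bottleneck 8, flow now 11.
Augment Well→v2→v4→v8→Ref: bottleneck 3, flow now 14.
Augment Well→v3→v5→v7→Ref: bottleneck 2, flow now 16.
No augmenting path remains; maximum flow = 16.
By max-flow min-cut, the minimum cut capacity equals the max flow.
In the residual graph, reachable from Well: {Well, v3}.
Min-cut edges: Well→v1 (3), Well→v2 (11), v3→v5 (2); capacity 3 + 11 + 2 = 16.

16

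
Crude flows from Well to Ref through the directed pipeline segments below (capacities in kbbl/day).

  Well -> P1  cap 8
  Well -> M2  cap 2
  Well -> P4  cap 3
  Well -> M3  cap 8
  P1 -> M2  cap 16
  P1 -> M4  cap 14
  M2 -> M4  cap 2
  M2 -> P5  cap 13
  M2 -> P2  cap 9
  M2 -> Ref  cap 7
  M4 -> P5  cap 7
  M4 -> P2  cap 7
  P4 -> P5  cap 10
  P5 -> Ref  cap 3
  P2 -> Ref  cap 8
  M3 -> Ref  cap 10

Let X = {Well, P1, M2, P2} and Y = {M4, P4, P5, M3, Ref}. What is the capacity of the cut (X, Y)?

55

Edges leaving {Well, P1, M2, P2}: Well→P4 (3), Well→M3 (8), P1→M4 (14), M2→M4 (2), M2→P5 (13), M2→Ref (7), P2→Ref (8).
Cut capacity = 3 + 8 + 14 + 2 + 13 + 7 + 8 = 55.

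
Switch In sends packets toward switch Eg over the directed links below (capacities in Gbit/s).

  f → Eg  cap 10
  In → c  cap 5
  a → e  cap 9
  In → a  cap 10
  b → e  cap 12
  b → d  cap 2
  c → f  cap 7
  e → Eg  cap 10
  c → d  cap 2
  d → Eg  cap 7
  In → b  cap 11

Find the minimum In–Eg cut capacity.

17

Augment In→a→e→Eg: bottleneck 9, flow now 9.
Augment In→b→d→Eg: bottleneck 2, flow now 11.
Augment In→b→e→Eg: bottleneck 1, flow now 12.
Augment In→c→d→Eg: bottleneck 2, flow now 14.
Augment In→c→f→Eg: bottleneck 3, flow now 17.
No augmenting path remains; maximum flow = 17.
By max-flow min-cut, the minimum cut capacity equals the max flow.
In the residual graph, reachable from In: {In, a, b, e}.
Min-cut edges: In→c (5), b→d (2), e→Eg (10); capacity 5 + 2 + 10 = 17.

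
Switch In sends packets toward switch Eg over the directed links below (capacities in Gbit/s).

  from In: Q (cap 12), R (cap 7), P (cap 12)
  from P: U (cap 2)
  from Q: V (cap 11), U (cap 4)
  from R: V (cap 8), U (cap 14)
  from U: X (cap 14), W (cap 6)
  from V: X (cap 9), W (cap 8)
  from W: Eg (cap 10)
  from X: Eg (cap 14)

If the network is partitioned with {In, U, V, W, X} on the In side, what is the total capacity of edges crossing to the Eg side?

55

Edges leaving {In, U, V, W, X}: In→P (12), In→Q (12), In→R (7), W→Eg (10), X→Eg (14).
Cut capacity = 12 + 12 + 7 + 10 + 14 = 55.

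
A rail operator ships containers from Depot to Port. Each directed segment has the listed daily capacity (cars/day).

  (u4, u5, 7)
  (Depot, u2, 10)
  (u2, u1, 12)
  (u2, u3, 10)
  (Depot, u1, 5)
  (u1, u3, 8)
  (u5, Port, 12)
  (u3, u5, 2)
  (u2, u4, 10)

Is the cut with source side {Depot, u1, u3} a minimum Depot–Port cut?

No — its capacity is 12, but the minimum cut has capacity 9.

Given cut capacity: 10 + 2 = 12.
Augment Depot→u1→u3→u5→Port: bottleneck 2, flow now 2.
Augment Depot→u2→u4→u5→Port: bottleneck 7, flow now 9.
No augmenting path remains; maximum flow = 9.
In the residual graph, reachable from Depot: {Depot, u1, u2, u3, u4}.
Min-cut edges: u3→u5 (2), u4→u5 (7); capacity 2 + 7 = 9.
Cut capacity 12 exceeds the max flow 9, so it is not minimum.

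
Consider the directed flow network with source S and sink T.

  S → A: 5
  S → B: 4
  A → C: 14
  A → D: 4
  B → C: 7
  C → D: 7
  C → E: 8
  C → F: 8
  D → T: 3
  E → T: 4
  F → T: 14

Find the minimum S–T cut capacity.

9

Augment S→A→D→T: bottleneck 3, flow now 3.
Augment S→A→C→E→T: bottleneck 2, flow now 5.
Augment S→B→C→E→T: bottleneck 2, flow now 7.
Augment S→B→C→F→T: bottleneck 2, flow now 9.
No augmenting path remains; maximum flow = 9.
By max-flow min-cut, the minimum cut capacity equals the max flow.
In the residual graph, reachable from S: {S}.
Min-cut edges: S→A (5), S→B (4); capacity 5 + 4 = 9.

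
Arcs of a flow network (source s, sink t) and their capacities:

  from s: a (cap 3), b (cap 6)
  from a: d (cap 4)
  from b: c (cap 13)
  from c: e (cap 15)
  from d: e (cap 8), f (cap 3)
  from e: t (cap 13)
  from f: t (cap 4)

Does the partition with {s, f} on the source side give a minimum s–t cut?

No — its capacity is 13, but the minimum cut has capacity 9.

Given cut capacity: 3 + 6 + 4 = 13.
Augment s→a→d→e→t: bottleneck 3, flow now 3.
Augment s→b→c→e→t: bottleneck 6, flow now 9.
No augmenting path remains; maximum flow = 9.
In the residual graph, reachable from s: {s}.
Min-cut edges: s→a (3), s→b (6); capacity 3 + 6 = 9.
Cut capacity 13 exceeds the max flow 9, so it is not minimum.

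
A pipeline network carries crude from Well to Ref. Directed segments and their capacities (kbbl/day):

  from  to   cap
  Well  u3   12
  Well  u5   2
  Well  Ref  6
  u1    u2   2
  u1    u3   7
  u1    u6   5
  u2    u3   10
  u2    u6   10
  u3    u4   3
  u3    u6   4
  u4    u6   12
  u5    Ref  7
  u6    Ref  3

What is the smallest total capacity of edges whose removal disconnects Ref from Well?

11

Augment Well→Ref: bottleneck 6, flow now 6.
Augment Well→u5→Ref: bottleneck 2, flow now 8.
Augment Well→u3→u6→Ref: bottleneck 3, flow now 11.
No augmenting path remains; maximum flow = 11.
By max-flow min-cut, the minimum cut capacity equals the max flow.
In the residual graph, reachable from Well: {Well, u3, u4, u6}.
Min-cut edges: Well→u5 (2), Well→Ref (6), u6→Ref (3); capacity 2 + 6 + 3 = 11.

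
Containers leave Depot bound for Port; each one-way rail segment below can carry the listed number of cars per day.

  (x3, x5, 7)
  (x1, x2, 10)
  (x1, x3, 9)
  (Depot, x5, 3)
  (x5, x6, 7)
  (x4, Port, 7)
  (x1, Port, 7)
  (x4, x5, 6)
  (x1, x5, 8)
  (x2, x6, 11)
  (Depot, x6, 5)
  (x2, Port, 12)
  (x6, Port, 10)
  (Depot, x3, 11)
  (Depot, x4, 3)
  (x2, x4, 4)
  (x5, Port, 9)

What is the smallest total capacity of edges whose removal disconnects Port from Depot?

Augment Depot→x4→Port: bottleneck 3, flow now 3.
Augment Depot→x5→Port: bottleneck 3, flow now 6.
Augment Depot→x6→Port: bottleneck 5, flow now 11.
Augment Depot→x3→x5→Port: bottleneck 6, flow now 17.
Augment Depot→x3→x5→x6→Port: bottleneck 1, flow now 18.
No augmenting path remains; maximum flow = 18.
By max-flow min-cut, the minimum cut capacity equals the max flow.
In the residual graph, reachable from Depot: {Depot, x3}.
Min-cut edges: Depot→x4 (3), Depot→x5 (3), Depot→x6 (5), x3→x5 (7); capacity 3 + 3 + 5 + 7 = 18.

18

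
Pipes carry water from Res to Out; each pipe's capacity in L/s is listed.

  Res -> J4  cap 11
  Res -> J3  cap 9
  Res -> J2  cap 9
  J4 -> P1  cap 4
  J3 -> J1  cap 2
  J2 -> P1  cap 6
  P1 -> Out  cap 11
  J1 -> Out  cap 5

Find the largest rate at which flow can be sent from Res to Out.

Augment Res→J4→P1→Out: bottleneck 4, flow now 4.
Augment Res→J3→J1→Out: bottleneck 2, flow now 6.
Augment Res→J2→P1→Out: bottleneck 6, flow now 12.
No augmenting path remains; maximum flow = 12.
In the residual graph, reachable from Res: {Res, J4, J3, J2}.
Min-cut edges: J4→P1 (4), J3→J1 (2), J2→P1 (6); capacity 4 + 2 + 6 = 12.
This cut is saturated, so no flow can exceed 12.

12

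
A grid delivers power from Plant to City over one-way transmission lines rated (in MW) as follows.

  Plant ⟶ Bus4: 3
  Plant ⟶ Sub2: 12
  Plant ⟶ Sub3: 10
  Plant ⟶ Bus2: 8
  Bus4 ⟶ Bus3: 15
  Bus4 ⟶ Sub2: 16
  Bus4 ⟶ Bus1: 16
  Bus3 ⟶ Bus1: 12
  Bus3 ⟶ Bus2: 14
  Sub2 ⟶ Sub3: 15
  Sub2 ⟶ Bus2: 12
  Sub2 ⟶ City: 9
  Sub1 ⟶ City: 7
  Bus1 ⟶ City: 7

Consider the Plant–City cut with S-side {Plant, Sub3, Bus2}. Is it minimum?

No — its capacity is 15, but the minimum cut has capacity 12.

Given cut capacity: 3 + 12 = 15.
Augment Plant→Sub2→City: bottleneck 9, flow now 9.
Augment Plant→Bus4→Bus1→City: bottleneck 3, flow now 12.
No augmenting path remains; maximum flow = 12.
In the residual graph, reachable from Plant: {Plant, Sub2, Sub3, Bus2}.
Min-cut edges: Plant→Bus4 (3), Sub2→City (9); capacity 3 + 9 = 12.
Cut capacity 15 exceeds the max flow 12, so it is not minimum.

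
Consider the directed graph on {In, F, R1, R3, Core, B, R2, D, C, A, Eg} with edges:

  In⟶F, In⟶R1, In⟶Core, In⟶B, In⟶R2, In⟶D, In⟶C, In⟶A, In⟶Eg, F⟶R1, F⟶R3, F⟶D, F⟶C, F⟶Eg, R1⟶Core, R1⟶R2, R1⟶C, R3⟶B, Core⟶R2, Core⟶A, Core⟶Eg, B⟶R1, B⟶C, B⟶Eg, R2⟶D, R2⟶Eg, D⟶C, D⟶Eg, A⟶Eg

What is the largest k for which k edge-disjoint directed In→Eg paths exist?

7

Assign every edge capacity 1; by Menger, the answer equals the max flow.
Path In→Eg (+1); total 1.
Path In→F→Eg (+1); total 2.
Path In→Core→Eg (+1); total 3.
Path In→B→Eg (+1); total 4.
Path In→R2→Eg (+1); total 5.
Path In→D→Eg (+1); total 6.
Path In→A→Eg (+1); total 7.
No residual In→Eg path; max flow = 7.
Certifying cut of size 7: {A→Eg, Core→Eg, D→Eg, In→B, In→Eg, In→F, R2→Eg}.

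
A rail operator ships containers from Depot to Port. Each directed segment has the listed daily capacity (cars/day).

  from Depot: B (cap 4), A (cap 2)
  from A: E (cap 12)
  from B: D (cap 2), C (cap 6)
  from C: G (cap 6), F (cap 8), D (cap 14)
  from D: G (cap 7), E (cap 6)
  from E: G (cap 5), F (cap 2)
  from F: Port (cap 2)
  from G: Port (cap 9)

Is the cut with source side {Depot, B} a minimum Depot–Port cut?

No — its capacity is 10, but the minimum cut has capacity 6.

Given cut capacity: 2 + 6 + 2 = 10.
Augment Depot→A→E→F→Port: bottleneck 2, flow now 2.
Augment Depot→B→C→G→Port: bottleneck 4, flow now 6.
No augmenting path remains; maximum flow = 6.
In the residual graph, reachable from Depot: {Depot}.
Min-cut edges: Depot→A (2), Depot→B (4); capacity 2 + 4 = 6.
Cut capacity 10 exceeds the max flow 6, so it is not minimum.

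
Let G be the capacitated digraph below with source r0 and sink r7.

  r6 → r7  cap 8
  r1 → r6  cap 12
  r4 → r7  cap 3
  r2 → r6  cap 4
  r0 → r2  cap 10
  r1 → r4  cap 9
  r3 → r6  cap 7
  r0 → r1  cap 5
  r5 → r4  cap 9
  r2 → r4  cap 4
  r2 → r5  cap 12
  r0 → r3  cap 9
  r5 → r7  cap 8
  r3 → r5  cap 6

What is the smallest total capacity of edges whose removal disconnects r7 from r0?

Augment r0→r1→r4→r7: bottleneck 3, flow now 3.
Augment r0→r1→r6→r7: bottleneck 2, flow now 5.
Augment r0→r2→r5→r7: bottleneck 8, flow now 13.
Augment r0→r2→r6→r7: bottleneck 2, flow now 15.
Augment r0→r3→r6→r7: bottleneck 4, flow now 19.
No augmenting path remains; maximum flow = 19.
By max-flow min-cut, the minimum cut capacity equals the max flow.
In the residual graph, reachable from r0: {r0, r1, r2, r3, r4, r5, r6}.
Min-cut edges: r4→r7 (3), r5→r7 (8), r6→r7 (8); capacity 3 + 8 + 8 = 19.

19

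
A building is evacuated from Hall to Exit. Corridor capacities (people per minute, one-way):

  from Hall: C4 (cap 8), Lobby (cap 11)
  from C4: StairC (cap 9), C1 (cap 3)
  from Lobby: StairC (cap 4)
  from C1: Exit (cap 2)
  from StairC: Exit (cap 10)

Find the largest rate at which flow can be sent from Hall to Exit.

12

Augment Hall→C4→C1→Exit: bottleneck 2, flow now 2.
Augment Hall→C4→StairC→Exit: bottleneck 6, flow now 8.
Augment Hall→Lobby→StairC→Exit: bottleneck 4, flow now 12.
No augmenting path remains; maximum flow = 12.
In the residual graph, reachable from Hall: {Hall, Lobby}.
Min-cut edges: Hall→C4 (8), Lobby→StairC (4); capacity 8 + 4 = 12.
This cut is saturated, so no flow can exceed 12.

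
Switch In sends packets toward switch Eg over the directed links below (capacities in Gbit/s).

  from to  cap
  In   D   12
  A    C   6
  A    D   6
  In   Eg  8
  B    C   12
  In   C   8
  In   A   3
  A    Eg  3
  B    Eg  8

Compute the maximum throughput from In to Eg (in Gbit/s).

11

Augment In→Eg: bottleneck 8, flow now 8.
Augment In→A→Eg: bottleneck 3, flow now 11.
No augmenting path remains; maximum flow = 11.
In the residual graph, reachable from In: {In, C, D}.
Min-cut edges: In→A (3), In→Eg (8); capacity 3 + 8 = 11.
This cut is saturated, so no flow can exceed 11.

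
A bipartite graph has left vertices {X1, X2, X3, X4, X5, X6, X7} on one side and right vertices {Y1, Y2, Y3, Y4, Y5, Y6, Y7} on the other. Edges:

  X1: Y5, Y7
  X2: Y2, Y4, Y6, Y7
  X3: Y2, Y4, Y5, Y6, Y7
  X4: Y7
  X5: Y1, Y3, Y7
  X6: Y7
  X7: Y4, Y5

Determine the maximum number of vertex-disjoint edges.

Unit-capacity flow: source→left, listed edges, right→sink; max matching = max flow.
Augmenting path X1→Y5 (+1); matched 1.
Augmenting path X2→Y2 (+1); matched 2.
Augmenting path X3→Y4 (+1); matched 3.
Augmenting path X4→Y7 (+1); matched 4.
Augmenting path X5→Y1 (+1); matched 5.
Augmenting path X7→Y4→X3→Y6 (+1); matched 6.
No augmenting path remains; maximum matching = 6.
König certificate: {X1, X2, X3, X5, X7, Y7} is a vertex cover of size 6 (every listed pair touches it), so no matching can be larger.

6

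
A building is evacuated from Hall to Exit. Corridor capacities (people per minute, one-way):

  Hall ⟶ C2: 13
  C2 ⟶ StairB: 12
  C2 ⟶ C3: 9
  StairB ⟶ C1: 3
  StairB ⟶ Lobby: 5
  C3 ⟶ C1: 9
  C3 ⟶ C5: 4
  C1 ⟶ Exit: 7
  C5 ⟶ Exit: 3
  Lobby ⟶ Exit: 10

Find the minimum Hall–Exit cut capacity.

Augment Hall→C2→StairB→C1→Exit: bottleneck 3, flow now 3.
Augment Hall→C2→StairB→Lobby→Exit: bottleneck 5, flow now 8.
Augment Hall→C2→C3→C1→Exit: bottleneck 4, flow now 12.
Augment Hall→C2→C3→C5→Exit: bottleneck 1, flow now 13.
No augmenting path remains; maximum flow = 13.
By max-flow min-cut, the minimum cut capacity equals the max flow.
In the residual graph, reachable from Hall: {Hall}.
Min-cut edges: Hall→C2 (13); capacity 13 = 13.

13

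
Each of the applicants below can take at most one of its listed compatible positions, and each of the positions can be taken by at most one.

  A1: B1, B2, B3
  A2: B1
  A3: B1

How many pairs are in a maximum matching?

Unit-capacity flow: source→left, listed edges, right→sink; max matching = max flow.
Augmenting path A1→B1 (+1); matched 1.
Augmenting path A2→B1→A1→B2 (+1); matched 2.
No augmenting path remains; maximum matching = 2.
König certificate: {A1, B1} is a vertex cover of size 2 (every listed pair touches it), so no matching can be larger.

2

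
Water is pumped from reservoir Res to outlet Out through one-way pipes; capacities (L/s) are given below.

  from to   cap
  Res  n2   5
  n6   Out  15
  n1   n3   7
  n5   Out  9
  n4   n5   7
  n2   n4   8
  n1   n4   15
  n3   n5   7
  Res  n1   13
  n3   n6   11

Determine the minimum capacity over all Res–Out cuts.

Augment Res→n1→n3→n5→Out: bottleneck 7, flow now 7.
Augment Res→n1→n4→n5→Out: bottleneck 2, flow now 9.
Augment Res→n1→n4→n5→n3→n6→Out: bottleneck 4, flow now 13. (uses reverse residual edge)
Augment Res→n2→n4→n5→n3→n6→Out: bottleneck 1, flow now 14. (uses reverse residual edge)
No augmenting path remains; maximum flow = 14.
By max-flow min-cut, the minimum cut capacity equals the max flow.
In the residual graph, reachable from Res: {Res, n1, n2, n4}.
Min-cut edges: n1→n3 (7), n4→n5 (7); capacity 7 + 7 = 14.

14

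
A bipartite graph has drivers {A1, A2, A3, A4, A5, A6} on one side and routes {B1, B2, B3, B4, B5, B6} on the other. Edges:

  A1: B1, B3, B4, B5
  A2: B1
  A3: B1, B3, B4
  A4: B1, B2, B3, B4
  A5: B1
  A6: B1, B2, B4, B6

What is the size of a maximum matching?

5

Unit-capacity flow: source→left, listed edges, right→sink; max matching = max flow.
Augmenting path A1→B1 (+1); matched 1.
Augmenting path A3→B3 (+1); matched 2.
Augmenting path A4→B2 (+1); matched 3.
Augmenting path A6→B4 (+1); matched 4.
Augmenting path A2→B1→A1→B5 (+1); matched 5.
No augmenting path remains; maximum matching = 5.
König certificate: {A1, A3, A4, A6, B1} is a vertex cover of size 5 (every listed pair touches it), so no matching can be larger.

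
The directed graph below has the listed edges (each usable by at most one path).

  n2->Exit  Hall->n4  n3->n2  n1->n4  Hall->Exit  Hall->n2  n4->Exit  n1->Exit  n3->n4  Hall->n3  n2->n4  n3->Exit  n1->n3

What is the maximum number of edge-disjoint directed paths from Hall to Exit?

4

Assign every edge capacity 1; by Menger, the answer equals the max flow.
Path Hall→Exit (+1); total 1.
Path Hall→n2→Exit (+1); total 2.
Path Hall→n3→Exit (+1); total 3.
Path Hall→n4→Exit (+1); total 4.
No residual Hall→Exit path; max flow = 4.
Certifying cut of size 4: {Hall→Exit, Hall→n2, Hall→n3, Hall→n4}.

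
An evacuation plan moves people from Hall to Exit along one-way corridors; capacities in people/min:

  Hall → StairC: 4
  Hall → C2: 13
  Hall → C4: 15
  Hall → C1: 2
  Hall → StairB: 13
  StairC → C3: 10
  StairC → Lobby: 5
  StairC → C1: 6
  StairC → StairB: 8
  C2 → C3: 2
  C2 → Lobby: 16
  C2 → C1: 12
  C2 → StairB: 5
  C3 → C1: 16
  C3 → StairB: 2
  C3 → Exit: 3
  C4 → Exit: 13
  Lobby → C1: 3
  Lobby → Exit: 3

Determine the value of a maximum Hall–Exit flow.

19

Augment Hall→C4→Exit: bottleneck 13, flow now 13.
Augment Hall→StairC→C3→Exit: bottleneck 3, flow now 16.
Augment Hall→StairC→Lobby→Exit: bottleneck 1, flow now 17.
Augment Hall→C2→Lobby→Exit: bottleneck 2, flow now 19.
No augmenting path remains; maximum flow = 19.
In the residual graph, reachable from Hall: {Hall, StairC, C2, C3, C4, Lobby, C1, StairB}.
Min-cut edges: C3→Exit (3), C4→Exit (13), Lobby→Exit (3); capacity 3 + 13 + 3 = 19.
This cut is saturated, so no flow can exceed 19.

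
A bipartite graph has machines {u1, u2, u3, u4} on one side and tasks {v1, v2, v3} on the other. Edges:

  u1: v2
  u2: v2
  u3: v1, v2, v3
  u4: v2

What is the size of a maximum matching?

2

Unit-capacity flow: source→left, listed edges, right→sink; max matching = max flow.
Augmenting path u1→v2 (+1); matched 1.
Augmenting path u3→v1 (+1); matched 2.
No augmenting path remains; maximum matching = 2.
König certificate: {u3, v2} is a vertex cover of size 2 (every listed pair touches it), so no matching can be larger.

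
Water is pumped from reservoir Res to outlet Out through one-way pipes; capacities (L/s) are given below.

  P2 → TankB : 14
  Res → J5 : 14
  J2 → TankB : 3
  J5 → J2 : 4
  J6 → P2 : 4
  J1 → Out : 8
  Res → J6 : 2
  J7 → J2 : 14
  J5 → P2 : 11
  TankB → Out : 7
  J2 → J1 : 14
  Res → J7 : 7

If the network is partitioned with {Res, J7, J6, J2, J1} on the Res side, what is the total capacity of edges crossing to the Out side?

29

Edges leaving {Res, J7, J6, J2, J1}: Res→J5 (14), J6→P2 (4), J2→TankB (3), J1→Out (8).
Cut capacity = 14 + 4 + 3 + 8 = 29.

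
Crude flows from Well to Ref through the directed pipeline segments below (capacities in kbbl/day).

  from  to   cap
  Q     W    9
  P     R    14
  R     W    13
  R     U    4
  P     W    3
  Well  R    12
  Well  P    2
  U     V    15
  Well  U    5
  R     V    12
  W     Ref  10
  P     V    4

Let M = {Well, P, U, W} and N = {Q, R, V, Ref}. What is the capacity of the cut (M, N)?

Edges leaving {Well, P, U, W}: Well→R (12), P→R (14), P→V (4), U→V (15), W→Ref (10).
Cut capacity = 12 + 14 + 4 + 15 + 10 = 55.

55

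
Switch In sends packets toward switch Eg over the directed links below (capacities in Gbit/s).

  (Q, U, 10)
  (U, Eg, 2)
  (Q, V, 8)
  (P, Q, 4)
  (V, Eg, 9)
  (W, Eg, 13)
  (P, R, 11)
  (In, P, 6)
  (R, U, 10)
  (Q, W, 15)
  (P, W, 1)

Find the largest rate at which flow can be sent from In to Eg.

Augment In→P→W→Eg: bottleneck 1, flow now 1.
Augment In→P→Q→U→Eg: bottleneck 2, flow now 3.
Augment In→P→Q→V→Eg: bottleneck 2, flow now 5.
Augment In→P→R→U→Q→V→Eg: bottleneck 1, flow now 6. (uses reverse residual edge)
No augmenting path remains; maximum flow = 6.
In the residual graph, reachable from In: {In}.
Min-cut edges: In→P (6); capacity 6 = 6.
This cut is saturated, so no flow can exceed 6.

6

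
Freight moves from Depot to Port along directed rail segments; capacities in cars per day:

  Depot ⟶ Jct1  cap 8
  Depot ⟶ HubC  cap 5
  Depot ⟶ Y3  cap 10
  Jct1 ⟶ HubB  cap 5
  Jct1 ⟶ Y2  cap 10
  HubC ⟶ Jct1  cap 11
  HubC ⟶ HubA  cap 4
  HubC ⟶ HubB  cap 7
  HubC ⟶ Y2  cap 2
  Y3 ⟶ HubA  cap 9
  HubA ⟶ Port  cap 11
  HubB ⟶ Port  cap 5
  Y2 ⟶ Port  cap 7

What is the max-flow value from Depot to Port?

22

Augment Depot→Jct1→HubB→Port: bottleneck 5, flow now 5.
Augment Depot→Jct1→Y2→Port: bottleneck 3, flow now 8.
Augment Depot→HubC→HubA→Port: bottleneck 4, flow now 12.
Augment Depot→HubC→Y2→Port: bottleneck 1, flow now 13.
Augment Depot→Y3→HubA→Port: bottleneck 7, flow now 20.
Augment Depot→Y3→HubA→HubC→Y2→Port: bottleneck 1, flow now 21. (uses reverse residual edge)
Augment Depot→Y3→HubA→HubC→Jct1→Y2→Port: bottleneck 1, flow now 22. (uses reverse residual edge)
No augmenting path remains; maximum flow = 22.
In the residual graph, reachable from Depot: {Depot, Y3}.
Min-cut edges: Depot→Jct1 (8), Depot→HubC (5), Y3→HubA (9); capacity 8 + 5 + 9 = 22.
This cut is saturated, so no flow can exceed 22.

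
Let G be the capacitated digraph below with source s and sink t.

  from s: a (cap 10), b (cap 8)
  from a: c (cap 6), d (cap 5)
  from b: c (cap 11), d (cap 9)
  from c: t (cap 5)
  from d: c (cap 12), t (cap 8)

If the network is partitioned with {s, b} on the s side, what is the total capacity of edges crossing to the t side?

Edges leaving {s, b}: s→a (10), b→c (11), b→d (9).
Cut capacity = 10 + 11 + 9 = 30.

30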